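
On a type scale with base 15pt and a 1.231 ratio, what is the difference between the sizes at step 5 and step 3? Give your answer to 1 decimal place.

Step 3: 15.0 × 1.231³ = 27.981pt
Step 5: 15.0 × 1.231⁵ = 42.402pt
Difference: 42.402 − 27.981 = 14.421pt

14.4pt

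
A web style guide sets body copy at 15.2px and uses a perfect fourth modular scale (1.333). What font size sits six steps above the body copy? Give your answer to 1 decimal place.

85.3px

Every step multiplies by the scale ratio.
15.2 × 1.333⁶ = 15.2 × 5.61023 ≈ 85.28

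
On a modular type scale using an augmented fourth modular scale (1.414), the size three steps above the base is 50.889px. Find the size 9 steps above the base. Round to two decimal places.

50.889 × 1.414⁶ = 50.889 × 7.99275 ≈ 406.743

406.74px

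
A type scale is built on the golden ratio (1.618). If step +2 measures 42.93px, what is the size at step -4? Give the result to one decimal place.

2.4px

Moving from step +2 to step -4 is 6 steps down, so divide by r⁶.
42.93 ÷ 1.618⁶ = 42.93 ÷ 17.94201 ≈ 2.393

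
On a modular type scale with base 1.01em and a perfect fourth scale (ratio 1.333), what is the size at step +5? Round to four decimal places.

Every step multiplies by the scale ratio.
1.01 × 1.333⁵ = 1.01 × 4.20873 ≈ 4.2508

4.2508em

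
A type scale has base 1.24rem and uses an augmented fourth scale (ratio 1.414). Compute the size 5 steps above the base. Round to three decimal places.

Each step on a modular scale multiplies by the ratio, so the size n steps from the base is base × ratioⁿ.
1.24 × 1.414⁵ = 1.24 × 5.65258 ≈ 7.009

7.009rem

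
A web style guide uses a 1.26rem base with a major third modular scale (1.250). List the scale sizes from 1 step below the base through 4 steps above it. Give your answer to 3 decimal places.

Step -1: 1.26 ÷ 1.250 = 1.008
Step 0: 1.26rem
Step 1: 1.26 × 1.250 = 1.575
Step 2: 1.26 × 1.250² = 1.969
Step 3: 1.26 × 1.250³ = 2.461
Step 4: 1.26 × 1.250⁴ = 3.076

1.008rem, 1.260rem, 1.575rem, 1.969rem, 2.461rem, 3.076rem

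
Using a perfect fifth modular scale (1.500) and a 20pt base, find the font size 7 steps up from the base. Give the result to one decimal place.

Each step on a modular scale multiplies by the ratio, so the size n steps from the base is base × ratioⁿ.
20.0 × 1.500⁷ = 20.0 × 17.08594 ≈ 341.72

341.7pt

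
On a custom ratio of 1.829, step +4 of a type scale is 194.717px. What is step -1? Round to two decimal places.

Moving from step +4 to step -1 is 5 steps down, so divide by r⁵.
194.717 ÷ 1.829⁵ = 194.717 ÷ 20.46768 ≈ 9.513

9.51px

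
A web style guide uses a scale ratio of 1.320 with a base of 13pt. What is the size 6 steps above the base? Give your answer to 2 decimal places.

68.77pt

A modular type scale is a geometric sequence: sizeₙ = base × rⁿ.
13.0 × 1.320⁶ = 13.0 × 5.28985 ≈ 68.77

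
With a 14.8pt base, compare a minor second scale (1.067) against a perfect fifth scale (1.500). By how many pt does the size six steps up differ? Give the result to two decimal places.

Minor second: 14.8 × 1.067⁶ = 21.8398pt
Perfect fifth: 14.8 × 1.500⁶ = 168.5813pt
Difference: 168.5813 − 21.8398 = 146.7415pt

146.74pt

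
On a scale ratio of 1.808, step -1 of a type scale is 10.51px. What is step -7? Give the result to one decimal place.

0.3px

Moving from step -1 to step -7 is 6 steps down, so divide by r⁶.
10.51 ÷ 1.808⁶ = 10.51 ÷ 34.92935 ≈ 0.301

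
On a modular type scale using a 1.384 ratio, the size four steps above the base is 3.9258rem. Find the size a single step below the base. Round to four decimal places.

Moving from step +4 to step -1 is 5 steps down, so divide by r⁵.
3.9258 ÷ 1.384⁵ = 3.9258 ÷ 5.07786 ≈ 0.7731

0.7731rem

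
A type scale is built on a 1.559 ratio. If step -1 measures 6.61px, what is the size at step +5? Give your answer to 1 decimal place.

6.61 × 1.559⁶ = 6.61 × 14.35743 ≈ 94.903

94.9px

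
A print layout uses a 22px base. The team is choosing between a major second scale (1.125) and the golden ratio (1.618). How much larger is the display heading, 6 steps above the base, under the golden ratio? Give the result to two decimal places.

Major second: 22.0 × 1.125⁶ = 44.6003px
Golden ratio: 22.0 × 1.618⁶ = 394.7242px
Difference: 394.7242 − 44.6003 = 350.1239px

350.12px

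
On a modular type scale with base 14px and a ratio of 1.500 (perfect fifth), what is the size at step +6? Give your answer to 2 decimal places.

14.0 × 1.500⁶ = 14.0 × 11.39062 ≈ 159.47

159.47px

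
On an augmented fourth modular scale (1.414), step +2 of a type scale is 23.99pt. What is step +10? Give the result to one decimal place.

383.4pt

Moving from step +2 to step +10 is 8 steps up, so multiply by r⁸.
23.99 × 1.414⁸ = 23.99 × 15.98068 ≈ 383.377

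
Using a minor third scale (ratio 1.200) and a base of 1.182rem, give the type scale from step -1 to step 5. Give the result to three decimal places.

0.985rem, 1.182rem, 1.418rem, 1.702rem, 2.042rem, 2.451rem, 2.941rem

Step -1: 1.182 ÷ 1.200 = 0.985
Step 0: 1.182rem
Step 1: 1.182 × 1.200 = 1.418
Step 2: 1.182 × 1.200² = 1.702
Step 3: 1.182 × 1.200³ = 2.042
Step 4: 1.182 × 1.200⁴ = 2.451
Step 5: 1.182 × 1.200⁵ = 2.941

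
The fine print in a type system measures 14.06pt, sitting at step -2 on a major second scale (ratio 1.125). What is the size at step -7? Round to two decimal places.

7.80pt

Moving from step -2 to step -7 is 5 steps down, so divide by r⁵.
14.06 ÷ 1.125⁵ = 14.06 ÷ 1.80203 ≈ 7.802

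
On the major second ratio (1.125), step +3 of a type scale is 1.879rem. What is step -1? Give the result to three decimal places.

The gap is -1 − (3) = -4 steps, so the factor is 1.125^-4.
1.879 ÷ 1.125⁴ = 1.879 ÷ 1.60181 ≈ 1.173

1.173rem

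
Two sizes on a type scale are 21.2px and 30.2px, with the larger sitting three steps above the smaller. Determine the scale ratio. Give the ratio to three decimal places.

r³ = 30.2 / 21.2, so r = (30.2/21.2)^(1/3).
r = 1.4245^(1/3) ≈ 1.1252

1.125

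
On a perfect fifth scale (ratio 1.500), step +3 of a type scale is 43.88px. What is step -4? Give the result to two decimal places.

2.57px

43.88 ÷ 1.500⁷ = 43.88 ÷ 17.08594 ≈ 2.568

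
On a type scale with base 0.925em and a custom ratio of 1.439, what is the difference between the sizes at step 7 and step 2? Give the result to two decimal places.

Step 2: 0.925 × 1.439² = 1.9154em
Step 7: 0.925 × 1.439⁷ = 11.8186em
Difference: 11.8186 − 1.9154 = 9.9032em

9.90em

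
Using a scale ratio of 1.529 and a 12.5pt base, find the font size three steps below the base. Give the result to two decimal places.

Every step multiplies by the scale ratio.
12.5 ÷ 1.529³ = 12.5 ÷ 3.57456 ≈ 3.50

3.50pt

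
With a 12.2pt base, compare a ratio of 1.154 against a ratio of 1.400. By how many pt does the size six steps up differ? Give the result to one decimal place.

At 1.154: 12.2 × 1.154⁶ = 28.813pt
At 1.400: 12.2 × 1.400⁶ = 91.860pt
Difference: 91.860 − 28.813 = 63.047pt

63.0pt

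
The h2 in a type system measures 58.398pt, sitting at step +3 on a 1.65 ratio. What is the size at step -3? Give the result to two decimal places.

58.398 ÷ 1.65⁶ = 58.398 ÷ 20.17919 ≈ 2.894

2.89pt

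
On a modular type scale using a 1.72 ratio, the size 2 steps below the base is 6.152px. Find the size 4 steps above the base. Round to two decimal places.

159.29px

6.152 × 1.72⁶ = 6.152 × 25.89230 ≈ 159.289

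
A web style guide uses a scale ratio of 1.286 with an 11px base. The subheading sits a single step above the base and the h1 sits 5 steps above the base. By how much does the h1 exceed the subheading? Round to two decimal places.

24.54px

Step 1: 11.0 × 1.286 = 14.1460px
Step 5: 11.0 × 1.286⁵ = 38.6899px
Difference: 38.6899 − 14.1460 = 24.5439px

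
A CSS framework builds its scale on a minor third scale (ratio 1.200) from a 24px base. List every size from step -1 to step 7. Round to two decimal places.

Step -1: 24.0 ÷ 1.200 = 20.00
Step 0: 24px
Step 1: 24.0 × 1.200 = 28.80
Step 2: 24.0 × 1.200² = 34.56
Step 3: 24.0 × 1.200³ = 41.47
Step 4: 24.0 × 1.200⁴ = 49.77
Step 5: 24.0 × 1.200⁵ = 59.72
Step 6: 24.0 × 1.200⁶ = 71.66
Step 7: 24.0 × 1.200⁷ = 86.00

20.00px, 24.00px, 28.80px, 34.56px, 41.47px, 49.77px, 59.72px, 71.66px, 86.00px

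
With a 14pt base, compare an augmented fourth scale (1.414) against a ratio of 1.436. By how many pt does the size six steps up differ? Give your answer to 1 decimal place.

10.9pt

Augmented fourth: 14.0 × 1.414⁶ = 111.899pt
At 1.436: 14.0 × 1.436⁶ = 122.759pt
Difference: 122.759 − 111.899 = 10.860pt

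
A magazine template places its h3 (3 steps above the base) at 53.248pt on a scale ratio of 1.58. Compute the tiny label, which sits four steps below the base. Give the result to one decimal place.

2.2pt

Moving from step +3 to step -4 is 7 steps down, so divide by r⁷.
53.248 ÷ 1.58⁷ = 53.248 ÷ 24.58100 ≈ 2.166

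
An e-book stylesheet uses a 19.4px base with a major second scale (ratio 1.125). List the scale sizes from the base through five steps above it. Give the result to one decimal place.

Step 0: 19.4px
Step 1: 19.4 × 1.125 = 21.8
Step 2: 19.4 × 1.125² = 24.6
Step 3: 19.4 × 1.125³ = 27.6
Step 4: 19.4 × 1.125⁴ = 31.1
Step 5: 19.4 × 1.125⁵ = 35.0

19.4px, 21.8px, 24.6px, 27.6px, 31.1px, 35.0px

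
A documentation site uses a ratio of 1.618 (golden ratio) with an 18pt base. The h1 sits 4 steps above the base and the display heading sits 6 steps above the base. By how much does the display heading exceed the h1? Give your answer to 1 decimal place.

Step 4: 18.0 × 1.618⁴ = 123.363pt
Step 6: 18.0 × 1.618⁶ = 322.956pt
Difference: 322.956 − 123.363 = 199.593pt

199.6pt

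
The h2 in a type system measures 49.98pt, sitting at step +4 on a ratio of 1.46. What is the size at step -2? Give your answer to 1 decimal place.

5.2pt

49.98 ÷ 1.46⁶ = 49.98 ÷ 9.68539 ≈ 5.160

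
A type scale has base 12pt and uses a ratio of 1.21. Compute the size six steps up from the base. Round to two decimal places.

A modular type scale is a geometric sequence: sizeₙ = base × rⁿ.
12.0 × 1.21⁶ = 12.0 × 3.13843 ≈ 37.66

37.66pt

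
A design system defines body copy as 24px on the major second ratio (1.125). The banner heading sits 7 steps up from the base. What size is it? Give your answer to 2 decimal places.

54.74px

24.0 × 1.125⁷ = 24.0 × 2.28070 ≈ 54.74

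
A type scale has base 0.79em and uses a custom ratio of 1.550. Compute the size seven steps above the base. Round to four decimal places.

16.9804em

Each step on a modular scale multiplies by the ratio, so the size n steps from the base is base × ratioⁿ.
0.79 × 1.550⁷ = 0.79 × 21.49423 ≈ 16.9804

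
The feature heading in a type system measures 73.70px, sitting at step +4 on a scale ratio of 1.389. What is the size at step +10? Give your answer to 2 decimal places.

529.27px

The gap is 10 − (4) = 6 steps, so the factor is 1.389^6.
73.70 × 1.389⁶ = 73.70 × 7.18147 ≈ 529.274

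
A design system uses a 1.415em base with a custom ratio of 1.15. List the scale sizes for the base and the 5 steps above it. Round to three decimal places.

Step 0: 1.415em
Step 1: 1.415 × 1.15 = 1.627
Step 2: 1.415 × 1.15² = 1.871
Step 3: 1.415 × 1.15³ = 2.152
Step 4: 1.415 × 1.15⁴ = 2.475
Step 5: 1.415 × 1.15⁵ = 2.846

1.415em, 1.627em, 1.871em, 2.152em, 2.475em, 2.846em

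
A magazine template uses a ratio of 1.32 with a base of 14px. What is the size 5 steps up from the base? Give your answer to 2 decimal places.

56.10px

14.0 × 1.32⁵ = 14.0 × 4.00746 ≈ 56.10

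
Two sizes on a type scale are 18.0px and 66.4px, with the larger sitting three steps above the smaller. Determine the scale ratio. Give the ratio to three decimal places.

1.545

r³ = 66.4 / 18.0, so r = (66.4/18.0)^(1/3).
r = 3.6889^(1/3) ≈ 1.5451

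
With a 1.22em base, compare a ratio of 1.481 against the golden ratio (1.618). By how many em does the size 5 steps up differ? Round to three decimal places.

4.836em

At 1.481: 1.22 × 1.481⁵ = 8.69231em
Golden ratio: 1.22 × 1.618⁵ = 13.52859em
Difference: 13.52859 − 8.69231 = 4.83628em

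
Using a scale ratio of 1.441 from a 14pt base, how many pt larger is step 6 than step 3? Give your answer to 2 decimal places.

83.46pt

Step 3: 14.0 × 1.441³ = 41.8909pt
Step 6: 14.0 × 1.441⁶ = 125.3464pt
Difference: 125.3464 − 41.8909 = 83.4555pt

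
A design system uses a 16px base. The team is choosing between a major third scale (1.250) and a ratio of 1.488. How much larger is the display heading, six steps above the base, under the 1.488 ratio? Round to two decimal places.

112.64px

Major third: 16.0 × 1.250⁶ = 61.0352px
At 1.488: 16.0 × 1.488⁶ = 173.6751px
Difference: 173.6751 − 61.0352 = 112.6399px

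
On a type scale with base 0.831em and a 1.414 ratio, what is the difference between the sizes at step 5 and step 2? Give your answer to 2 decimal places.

3.04em

Step 2: 0.831 × 1.414² = 1.6615em
Step 5: 0.831 × 1.414⁵ = 4.6973em
Difference: 4.6973 − 1.6615 = 3.0358em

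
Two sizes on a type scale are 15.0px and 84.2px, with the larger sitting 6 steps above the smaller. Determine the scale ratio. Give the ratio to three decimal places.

1.333

The ratio satisfies 15.0 × r⁶ = 84.2, so r = (84.2 / 15.0)^(1/6).
r = 5.6133^(1/6) ≈ 1.3331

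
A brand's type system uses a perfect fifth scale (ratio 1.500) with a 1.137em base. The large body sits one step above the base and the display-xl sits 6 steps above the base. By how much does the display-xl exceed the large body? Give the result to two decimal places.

11.25em

Step 1: 1.137 × 1.500 = 1.7055em
Step 6: 1.137 × 1.500⁶ = 12.9511em
Difference: 12.9511 − 1.7055 = 11.2456em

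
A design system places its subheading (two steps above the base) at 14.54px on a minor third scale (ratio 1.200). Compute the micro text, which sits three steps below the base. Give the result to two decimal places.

5.84px

14.54 ÷ 1.200⁵ = 14.54 ÷ 2.48832 ≈ 5.843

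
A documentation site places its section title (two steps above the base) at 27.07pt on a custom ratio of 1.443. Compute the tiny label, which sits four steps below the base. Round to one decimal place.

3.0pt

The gap is -4 − (2) = -6 steps, so the factor is 1.443^-6.
27.07 ÷ 1.443⁶ = 27.07 ÷ 9.02813 ≈ 2.998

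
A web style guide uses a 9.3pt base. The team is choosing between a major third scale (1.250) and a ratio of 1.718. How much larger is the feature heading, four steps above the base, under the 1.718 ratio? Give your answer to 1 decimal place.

Major third: 9.3 × 1.250⁴ = 22.705pt
At 1.718: 9.3 × 1.718⁴ = 81.017pt
Difference: 81.017 − 22.705 = 58.312pt

58.3pt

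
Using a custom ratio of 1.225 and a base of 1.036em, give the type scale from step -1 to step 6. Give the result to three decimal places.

Step -1: 1.036 ÷ 1.225 = 0.846
Step 0: 1.036em
Step 1: 1.036 × 1.225 = 1.269
Step 2: 1.036 × 1.225² = 1.555
Step 3: 1.036 × 1.225³ = 1.904
Step 4: 1.036 × 1.225⁴ = 2.333
Step 5: 1.036 × 1.225⁵ = 2.858
Step 6: 1.036 × 1.225⁶ = 3.501

0.846em, 1.036em, 1.269em, 1.555em, 1.904em, 2.333em, 2.858em, 3.501em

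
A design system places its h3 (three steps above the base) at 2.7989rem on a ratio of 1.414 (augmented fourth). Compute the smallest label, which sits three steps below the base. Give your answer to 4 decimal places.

0.3502rem

2.7989 ÷ 1.414⁶ = 2.7989 ÷ 7.99275 ≈ 0.3502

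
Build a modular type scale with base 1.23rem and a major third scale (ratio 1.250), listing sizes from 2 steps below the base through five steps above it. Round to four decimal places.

Step -2: 1.23 ÷ 1.250² = 0.7872
Step -1: 1.23 ÷ 1.250 = 0.9840
Step 0: 1.23rem
Step 1: 1.23 × 1.250 = 1.5375
Step 2: 1.23 × 1.250² = 1.9219
Step 3: 1.23 × 1.250³ = 2.4023
Step 4: 1.23 × 1.250⁴ = 3.0029
Step 5: 1.23 × 1.250⁵ = 3.7537

0.7872rem, 0.9840rem, 1.2300rem, 1.5375rem, 1.9219rem, 2.4023rem, 3.0029rem, 3.7537rem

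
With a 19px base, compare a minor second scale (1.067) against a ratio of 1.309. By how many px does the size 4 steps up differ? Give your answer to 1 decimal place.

Minor second: 19.0 × 1.067⁴ = 24.627px
At 1.309: 19.0 × 1.309⁴ = 55.784px
Difference: 55.784 − 24.627 = 31.157px

31.2px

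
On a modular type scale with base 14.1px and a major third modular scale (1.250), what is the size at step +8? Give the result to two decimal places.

14.1 × 1.250⁸ = 14.1 × 5.96046 ≈ 84.04

84.04px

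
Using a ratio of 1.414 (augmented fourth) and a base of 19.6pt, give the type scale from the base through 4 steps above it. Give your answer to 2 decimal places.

19.60pt, 27.71pt, 39.19pt, 55.41pt, 78.35pt

Step 0: 19.6pt
Step 1: 19.6 × 1.414 = 27.71
Step 2: 19.6 × 1.414² = 39.19
Step 3: 19.6 × 1.414³ = 55.41
Step 4: 19.6 × 1.414⁴ = 78.35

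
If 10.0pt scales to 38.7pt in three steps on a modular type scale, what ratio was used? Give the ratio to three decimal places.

The ratio satisfies 10.0 × r³ = 38.7, so r = (38.7 / 10.0)^(1/3).
r = 3.8700^(1/3) ≈ 1.5700

1.570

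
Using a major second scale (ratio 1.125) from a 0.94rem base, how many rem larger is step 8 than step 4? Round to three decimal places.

Step 4: 0.94 × 1.125⁴ = 1.50570rem
Step 8: 0.94 × 1.125⁸ = 2.41184rem
Difference: 2.41184 − 1.50570 = 0.90614rem

0.906rem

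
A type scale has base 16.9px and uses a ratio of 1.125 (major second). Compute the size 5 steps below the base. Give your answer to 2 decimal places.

Every step multiplies by the scale ratio.
16.9 ÷ 1.125⁵ = 16.9 ÷ 1.80203 ≈ 9.38

9.38px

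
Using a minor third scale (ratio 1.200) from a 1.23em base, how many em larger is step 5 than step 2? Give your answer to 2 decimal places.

1.29em

Step 2: 1.23 × 1.200² = 1.7712em
Step 5: 1.23 × 1.200⁵ = 3.0606em
Difference: 3.0606 − 1.7712 = 1.2894em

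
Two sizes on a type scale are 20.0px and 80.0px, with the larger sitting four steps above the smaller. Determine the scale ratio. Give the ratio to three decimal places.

1.414

r⁴ = 80.0 / 20.0, so r = (80.0/20.0)^(1/4).
r = 4.0000^(1/4) ≈ 1.4142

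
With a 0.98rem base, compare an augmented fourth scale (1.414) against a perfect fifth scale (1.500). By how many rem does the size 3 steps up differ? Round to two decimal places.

Augmented fourth: 0.98 × 1.414³ = 2.7706rem
Perfect fifth: 0.98 × 1.500³ = 3.3075rem
Difference: 3.3075 − 2.7706 = 0.5369rem

0.54rem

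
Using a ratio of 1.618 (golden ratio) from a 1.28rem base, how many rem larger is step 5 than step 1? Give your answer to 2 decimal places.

Step 1: 1.28 × 1.618 = 2.0710rem
Step 5: 1.28 × 1.618⁵ = 14.1939rem
Difference: 14.1939 − 2.0710 = 12.1229rem

12.12rem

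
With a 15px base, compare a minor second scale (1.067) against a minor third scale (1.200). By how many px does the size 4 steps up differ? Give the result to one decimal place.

11.7px

Minor second: 15.0 × 1.067⁴ = 19.442px
Minor third: 15.0 × 1.200⁴ = 31.104px
Difference: 31.104 − 19.442 = 11.662px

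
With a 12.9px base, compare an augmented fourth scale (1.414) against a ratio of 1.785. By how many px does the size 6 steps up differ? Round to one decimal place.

Augmented fourth: 12.9 × 1.414⁶ = 103.107px
At 1.785: 12.9 × 1.785⁶ = 417.272px
Difference: 417.272 − 103.107 = 314.165px

314.2px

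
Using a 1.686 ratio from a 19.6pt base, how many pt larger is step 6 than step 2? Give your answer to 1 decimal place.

394.5pt

Step 2: 19.6 × 1.686² = 55.715pt
Step 6: 19.6 × 1.686⁶ = 450.196pt
Difference: 450.196 − 55.715 = 394.481pt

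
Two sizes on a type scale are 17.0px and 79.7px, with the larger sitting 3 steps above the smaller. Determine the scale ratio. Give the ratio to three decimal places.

r³ = 79.7 / 17.0, so r = (79.7/17.0)^(1/3).
r = 4.6882^(1/3) ≈ 1.6737

1.674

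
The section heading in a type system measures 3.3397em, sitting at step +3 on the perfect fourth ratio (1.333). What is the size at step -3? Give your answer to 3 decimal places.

3.3397 ÷ 1.333⁶ = 3.3397 ÷ 5.61023 ≈ 0.595

0.595em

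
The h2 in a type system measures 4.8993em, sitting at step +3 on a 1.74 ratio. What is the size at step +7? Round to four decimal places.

44.9088em

Moving from step +3 to step +7 is 4 steps up, so multiply by r⁴.
4.8993 × 1.74⁴ = 4.8993 × 9.16636 ≈ 44.9088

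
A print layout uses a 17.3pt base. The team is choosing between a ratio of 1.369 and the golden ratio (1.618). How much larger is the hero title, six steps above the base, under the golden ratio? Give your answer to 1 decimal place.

196.5pt

At 1.369: 17.3 × 1.369⁶ = 113.885pt
Golden ratio: 17.3 × 1.618⁶ = 310.397pt
Difference: 310.397 − 113.885 = 196.512pt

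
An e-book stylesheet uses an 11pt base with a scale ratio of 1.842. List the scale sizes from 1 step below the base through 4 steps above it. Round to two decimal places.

5.97pt, 11.00pt, 20.26pt, 37.32pt, 68.75pt, 126.63pt

Step -1: 11.0 ÷ 1.842 = 5.97
Step 0: 11pt
Step 1: 11.0 × 1.842 = 20.26
Step 2: 11.0 × 1.842² = 37.32
Step 3: 11.0 × 1.842³ = 68.75
Step 4: 11.0 × 1.842⁴ = 126.63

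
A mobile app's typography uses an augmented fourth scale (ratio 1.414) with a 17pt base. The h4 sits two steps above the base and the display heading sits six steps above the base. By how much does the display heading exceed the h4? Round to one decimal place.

Step 2: 17.0 × 1.414² = 33.990pt
Step 6: 17.0 × 1.414⁶ = 135.877pt
Difference: 135.877 − 33.990 = 101.887pt

101.9pt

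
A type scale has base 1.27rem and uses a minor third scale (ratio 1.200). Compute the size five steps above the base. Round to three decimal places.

3.160rem

Every step multiplies by the scale ratio.
1.27 × 1.200⁵ = 1.27 × 2.48832 ≈ 3.160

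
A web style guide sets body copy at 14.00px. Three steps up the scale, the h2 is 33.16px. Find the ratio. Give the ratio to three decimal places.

The ratio satisfies 14.00 × r³ = 33.16, so r = (33.16 / 14.00)^(1/3).
r = 2.3686^(1/3) ≈ 1.3330

1.333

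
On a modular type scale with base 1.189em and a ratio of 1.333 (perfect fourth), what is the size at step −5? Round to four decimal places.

0.2825em

1.189 ÷ 1.333⁵ = 1.189 ÷ 4.20873 ≈ 0.2825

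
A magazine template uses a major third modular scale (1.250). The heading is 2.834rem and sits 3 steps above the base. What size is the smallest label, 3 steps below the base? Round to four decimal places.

Moving from step +3 to step -3 is 6 steps down, so divide by r⁶.
2.834 ÷ 1.250⁶ = 2.834 ÷ 3.81470 ≈ 0.7429

0.7429rem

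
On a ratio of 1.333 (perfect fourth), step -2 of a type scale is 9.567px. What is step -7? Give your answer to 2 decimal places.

9.567 ÷ 1.333⁵ = 9.567 ÷ 4.20873 ≈ 2.273

2.27px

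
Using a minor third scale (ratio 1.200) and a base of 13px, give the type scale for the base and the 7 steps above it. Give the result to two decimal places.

13.00px, 15.60px, 18.72px, 22.46px, 26.96px, 32.35px, 38.82px, 46.58px

Step 0: 13px
Step 1: 13.0 × 1.200 = 15.60
Step 2: 13.0 × 1.200² = 18.72
Step 3: 13.0 × 1.200³ = 22.46
Step 4: 13.0 × 1.200⁴ = 26.96
Step 5: 13.0 × 1.200⁵ = 32.35
Step 6: 13.0 × 1.200⁶ = 38.82
Step 7: 13.0 × 1.200⁷ = 46.58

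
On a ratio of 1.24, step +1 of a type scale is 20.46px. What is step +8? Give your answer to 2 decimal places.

20.46 × 1.24⁷ = 20.46 × 4.50767 ≈ 92.227

92.23px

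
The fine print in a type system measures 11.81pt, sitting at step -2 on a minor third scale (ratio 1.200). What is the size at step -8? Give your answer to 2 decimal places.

3.96pt

11.81 ÷ 1.200⁶ = 11.81 ÷ 2.98598 ≈ 3.955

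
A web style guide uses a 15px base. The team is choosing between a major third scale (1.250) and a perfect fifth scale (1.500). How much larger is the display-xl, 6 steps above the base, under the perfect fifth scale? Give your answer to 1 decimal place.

113.6px

Major third: 15.0 × 1.250⁶ = 57.220px
Perfect fifth: 15.0 × 1.500⁶ = 170.859px
Difference: 170.859 − 57.220 = 113.639px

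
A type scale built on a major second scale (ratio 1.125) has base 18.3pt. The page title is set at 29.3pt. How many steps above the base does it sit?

1.125ⁿ = 29.3 / 18.3 = 1.6011
n = ln(1.6011) / ln(1.125) = 0.4707 / 0.1178 ≈ 4.00

4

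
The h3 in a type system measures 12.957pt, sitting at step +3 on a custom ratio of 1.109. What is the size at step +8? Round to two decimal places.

21.74pt

The gap is 8 − (3) = 5 steps, so the factor is 1.109^5.
12.957 × 1.109⁵ = 12.957 × 1.67748 ≈ 21.735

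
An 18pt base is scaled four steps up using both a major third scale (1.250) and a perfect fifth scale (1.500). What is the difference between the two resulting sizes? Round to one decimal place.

47.2pt

Major third: 18.0 × 1.250⁴ = 43.945pt
Perfect fifth: 18.0 × 1.500⁴ = 91.125pt
Difference: 91.125 − 43.945 = 47.180pt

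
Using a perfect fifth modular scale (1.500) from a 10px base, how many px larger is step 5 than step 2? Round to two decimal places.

Step 2: 10.0 × 1.500² = 22.5000px
Step 5: 10.0 × 1.500⁵ = 75.9375px
Difference: 75.9375 − 22.5000 = 53.4375px

53.44px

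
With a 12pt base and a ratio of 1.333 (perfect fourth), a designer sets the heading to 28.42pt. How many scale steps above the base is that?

1.333ⁿ = 28.42 / 12 = 2.3683
n = ln(2.3683) / ln(1.333) = 0.8622 / 0.2874 ≈ 3.00

3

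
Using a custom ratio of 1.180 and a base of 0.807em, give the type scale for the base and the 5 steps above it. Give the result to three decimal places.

Step 0: 0.807em
Step 1: 0.807 × 1.180 = 0.952
Step 2: 0.807 × 1.180² = 1.124
Step 3: 0.807 × 1.180³ = 1.326
Step 4: 0.807 × 1.180⁴ = 1.565
Step 5: 0.807 × 1.180⁵ = 1.846

0.807em, 0.952em, 1.124em, 1.326em, 1.565em, 1.846em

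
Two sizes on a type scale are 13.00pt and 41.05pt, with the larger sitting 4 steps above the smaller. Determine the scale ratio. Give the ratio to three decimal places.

r⁴ = 41.05 / 13.00, so r = (41.05/13.00)^(1/4).
r = 3.1577^(1/4) ≈ 1.3330

1.333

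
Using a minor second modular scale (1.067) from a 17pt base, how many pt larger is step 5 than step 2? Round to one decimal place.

Step 2: 17.0 × 1.067² = 19.354pt
Step 5: 17.0 × 1.067⁵ = 23.511pt
Difference: 23.511 − 19.354 = 4.157pt

4.2pt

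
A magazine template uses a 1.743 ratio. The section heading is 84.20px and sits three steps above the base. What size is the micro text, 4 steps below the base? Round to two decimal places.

1.72px

The gap is -4 − (3) = -7 steps, so the factor is 1.743^-7.
84.20 ÷ 1.743⁷ = 84.20 ÷ 48.87443 ≈ 1.723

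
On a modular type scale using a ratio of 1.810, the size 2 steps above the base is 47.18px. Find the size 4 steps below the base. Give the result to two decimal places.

The gap is -4 − (2) = -6 steps, so the factor is 1.810^-6.
47.18 ÷ 1.810⁶ = 47.18 ÷ 35.16183 ≈ 1.342

1.34px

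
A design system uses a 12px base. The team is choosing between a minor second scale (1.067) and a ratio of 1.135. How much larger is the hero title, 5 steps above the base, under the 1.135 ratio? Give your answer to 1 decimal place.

Minor second: 12.0 × 1.067⁵ = 16.596px
At 1.135: 12.0 × 1.135⁵ = 22.603px
Difference: 22.603 − 16.596 = 6.007px

6.0px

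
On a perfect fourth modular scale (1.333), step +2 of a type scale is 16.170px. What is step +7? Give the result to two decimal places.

68.06px

The gap is 7 − (2) = 5 steps, so the factor is 1.333^5.
16.170 × 1.333⁵ = 16.170 × 4.20873 ≈ 68.055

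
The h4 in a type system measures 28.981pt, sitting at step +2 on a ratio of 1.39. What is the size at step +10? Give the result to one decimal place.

403.9pt

28.981 × 1.39⁸ = 28.981 × 13.93537 ≈ 403.861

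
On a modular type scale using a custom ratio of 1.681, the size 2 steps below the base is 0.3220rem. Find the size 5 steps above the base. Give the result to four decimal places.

12.2132rem

The gap is 5 − (-2) = 7 steps, so the factor is 1.681^7.
0.3220 × 1.681⁷ = 0.3220 × 37.92923 ≈ 12.2132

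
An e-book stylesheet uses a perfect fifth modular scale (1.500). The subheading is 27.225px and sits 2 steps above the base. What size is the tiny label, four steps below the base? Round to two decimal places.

27.225 ÷ 1.500⁶ = 27.225 ÷ 11.39062 ≈ 2.390

2.39px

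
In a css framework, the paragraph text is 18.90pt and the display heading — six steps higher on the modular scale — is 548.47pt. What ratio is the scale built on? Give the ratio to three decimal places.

1.753

r⁶ = 548.47 / 18.90, so r = (548.47/18.90)^(1/6).
r = 29.0196^(1/6) ≈ 1.7530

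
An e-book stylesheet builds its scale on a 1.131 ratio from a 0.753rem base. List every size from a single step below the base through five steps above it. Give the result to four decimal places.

0.6658rem, 0.7530rem, 0.8516rem, 0.9632rem, 1.0894rem, 1.2321rem, 1.3935rem

Step -1: 0.753 ÷ 1.131 = 0.6658
Step 0: 0.753rem
Step 1: 0.753 × 1.131 = 0.8516
Step 2: 0.753 × 1.131² = 0.9632
Step 3: 0.753 × 1.131³ = 1.0894
Step 4: 0.753 × 1.131⁴ = 1.2321
Step 5: 0.753 × 1.131⁵ = 1.3935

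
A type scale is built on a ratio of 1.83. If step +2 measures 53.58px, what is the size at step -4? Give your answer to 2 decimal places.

1.43px

53.58 ÷ 1.83⁶ = 53.58 ÷ 37.55835 ≈ 1.427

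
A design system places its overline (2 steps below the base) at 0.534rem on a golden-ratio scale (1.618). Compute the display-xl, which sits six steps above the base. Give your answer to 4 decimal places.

Moving from step -2 to step +6 is 8 steps up, so multiply by r⁸.
0.534 × 1.618⁸ = 0.534 × 46.97082 ≈ 25.0824

25.0824rem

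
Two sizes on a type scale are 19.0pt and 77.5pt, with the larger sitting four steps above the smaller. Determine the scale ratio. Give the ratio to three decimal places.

r⁴ = 77.5 / 19.0, so r = (77.5/19.0)^(1/4).
r = 4.0789^(1/4) ≈ 1.4211

1.421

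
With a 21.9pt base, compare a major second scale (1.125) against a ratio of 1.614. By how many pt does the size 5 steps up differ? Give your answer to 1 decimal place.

200.4pt

Major second: 21.9 × 1.125⁵ = 39.465pt
At 1.614: 21.9 × 1.614⁵ = 239.862pt
Difference: 239.862 − 39.465 = 200.397pt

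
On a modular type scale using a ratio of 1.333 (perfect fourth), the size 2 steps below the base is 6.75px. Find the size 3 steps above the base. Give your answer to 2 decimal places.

28.41px

Moving from step -2 to step +3 is 5 steps up, so multiply by r⁵.
6.75 × 1.333⁵ = 6.75 × 4.20873 ≈ 28.409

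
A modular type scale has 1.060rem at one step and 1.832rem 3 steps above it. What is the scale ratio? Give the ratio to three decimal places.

r³ = 1.832 / 1.060, so r = (1.832/1.060)^(1/3).
r = 1.7283^(1/3) ≈ 1.2001

1.200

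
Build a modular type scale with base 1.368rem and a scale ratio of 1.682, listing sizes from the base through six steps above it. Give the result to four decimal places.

Step 0: 1.368rem
Step 1: 1.368 × 1.682 = 2.3010
Step 2: 1.368 × 1.682² = 3.8702
Step 3: 1.368 × 1.682³ = 6.5097
Step 4: 1.368 × 1.682⁴ = 10.9494
Step 5: 1.368 × 1.682⁵ = 18.4169
Step 6: 1.368 × 1.682⁶ = 30.9772

1.3680rem, 2.3010rem, 3.8702rem, 6.5097rem, 10.9494rem, 18.4169rem, 30.9772rem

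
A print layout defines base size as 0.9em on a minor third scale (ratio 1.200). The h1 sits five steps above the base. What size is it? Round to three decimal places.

2.239em

A modular type scale is a geometric sequence: sizeₙ = base × rⁿ.
0.9 × 1.200⁵ = 0.9 × 2.48832 ≈ 2.239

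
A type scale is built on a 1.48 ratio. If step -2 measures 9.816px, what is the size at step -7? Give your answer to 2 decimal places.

Moving from step -2 to step -7 is 5 steps down, so divide by r⁵.
9.816 ÷ 1.48⁵ = 9.816 ÷ 7.10082 ≈ 1.382

1.38px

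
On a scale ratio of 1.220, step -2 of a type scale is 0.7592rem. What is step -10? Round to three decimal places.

0.155rem

0.7592 ÷ 1.220⁸ = 0.7592 ÷ 4.90771 ≈ 0.155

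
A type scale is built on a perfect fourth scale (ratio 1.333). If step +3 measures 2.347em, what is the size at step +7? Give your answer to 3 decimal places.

7.410em

2.347 × 1.333⁴ = 2.347 × 3.15733 ≈ 7.410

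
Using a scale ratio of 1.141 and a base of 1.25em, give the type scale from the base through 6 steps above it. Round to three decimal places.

Step 0: 1.25em
Step 1: 1.25 × 1.141 = 1.426
Step 2: 1.25 × 1.141² = 1.627
Step 3: 1.25 × 1.141³ = 1.857
Step 4: 1.25 × 1.141⁴ = 2.119
Step 5: 1.25 × 1.141⁵ = 2.417
Step 6: 1.25 × 1.141⁶ = 2.758

1.250em, 1.426em, 1.627em, 1.857em, 2.119em, 2.417em, 2.758em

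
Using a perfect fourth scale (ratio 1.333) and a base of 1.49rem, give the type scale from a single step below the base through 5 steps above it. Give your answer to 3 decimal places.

Step -1: 1.49 ÷ 1.333 = 1.118
Step 0: 1.49rem
Step 1: 1.49 × 1.333 = 1.986
Step 2: 1.49 × 1.333² = 2.648
Step 3: 1.49 × 1.333³ = 3.529
Step 4: 1.49 × 1.333⁴ = 4.704
Step 5: 1.49 × 1.333⁵ = 6.271

1.118rem, 1.490rem, 1.986rem, 2.648rem, 3.529rem, 4.704rem, 6.271rem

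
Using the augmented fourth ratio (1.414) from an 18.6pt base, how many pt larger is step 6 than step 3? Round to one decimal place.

96.1pt

Step 3: 18.6 × 1.414³ = 52.585pt
Step 6: 18.6 × 1.414⁶ = 148.665pt
Difference: 148.665 − 52.585 = 96.080pt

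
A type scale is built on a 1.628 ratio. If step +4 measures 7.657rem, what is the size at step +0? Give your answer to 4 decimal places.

7.657 ÷ 1.628⁴ = 7.657 ÷ 7.02454 ≈ 1.0900

1.0900rem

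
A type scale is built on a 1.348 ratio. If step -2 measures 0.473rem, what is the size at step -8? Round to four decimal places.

0.0788rem

Moving from step -2 to step -8 is 6 steps down, so divide by r⁶.
0.473 ÷ 1.348⁶ = 0.473 ÷ 5.99984 ≈ 0.0788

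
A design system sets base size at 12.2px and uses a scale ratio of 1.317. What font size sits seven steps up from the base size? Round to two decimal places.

12.2 × 1.317⁷ = 12.2 × 6.87227 ≈ 83.84

83.84px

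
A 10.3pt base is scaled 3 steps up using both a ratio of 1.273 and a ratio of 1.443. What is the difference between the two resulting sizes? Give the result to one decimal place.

9.7pt

At 1.273: 10.3 × 1.273³ = 21.248pt
At 1.443: 10.3 × 1.443³ = 30.948pt
Difference: 30.948 − 21.248 = 9.700pt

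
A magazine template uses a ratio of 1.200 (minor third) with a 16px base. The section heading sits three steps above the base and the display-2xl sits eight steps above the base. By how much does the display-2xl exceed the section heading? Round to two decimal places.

Step 3: 16.0 × 1.200³ = 27.6480px
Step 8: 16.0 × 1.200⁸ = 68.7971px
Difference: 68.7971 − 27.6480 = 41.1491px

41.15px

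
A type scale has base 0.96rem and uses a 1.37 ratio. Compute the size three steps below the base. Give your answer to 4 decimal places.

0.96 ÷ 1.37³ = 0.96 ÷ 2.57135 ≈ 0.3733

0.3733rem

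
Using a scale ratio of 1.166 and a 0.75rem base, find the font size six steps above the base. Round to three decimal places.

1.885rem

A modular type scale is a geometric sequence: sizeₙ = base × rⁿ.
0.75 × 1.166⁶ = 0.75 × 2.51299 ≈ 1.885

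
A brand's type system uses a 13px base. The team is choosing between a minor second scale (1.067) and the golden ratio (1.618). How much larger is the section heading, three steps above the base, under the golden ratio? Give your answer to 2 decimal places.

39.27px

Minor second: 13.0 × 1.067³ = 15.7920px
Golden ratio: 13.0 × 1.618³ = 55.0654px
Difference: 55.0654 − 15.7920 = 39.2734px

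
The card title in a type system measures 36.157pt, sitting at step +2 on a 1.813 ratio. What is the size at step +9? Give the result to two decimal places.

2327.97pt

36.157 × 1.813⁷ = 36.157 × 64.38499 ≈ 2327.968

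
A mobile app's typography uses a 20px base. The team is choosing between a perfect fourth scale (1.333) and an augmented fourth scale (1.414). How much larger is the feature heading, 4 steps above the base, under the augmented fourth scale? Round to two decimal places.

Perfect fourth: 20.0 × 1.333⁴ = 63.1467px
Augmented fourth: 20.0 × 1.414⁴ = 79.9517px
Difference: 79.9517 − 63.1467 = 16.8050px

16.80px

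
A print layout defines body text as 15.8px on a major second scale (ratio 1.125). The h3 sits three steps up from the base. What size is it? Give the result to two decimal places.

22.50px

Every step multiplies by the scale ratio.
15.8 × 1.125³ = 15.8 × 1.42383 ≈ 22.50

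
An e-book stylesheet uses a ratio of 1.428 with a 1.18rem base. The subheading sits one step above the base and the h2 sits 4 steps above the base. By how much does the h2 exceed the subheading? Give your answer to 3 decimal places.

3.222rem

Step 1: 1.18 × 1.428 = 1.68504rem
Step 4: 1.18 × 1.428⁴ = 4.90676rem
Difference: 4.90676 − 1.68504 = 3.22172rem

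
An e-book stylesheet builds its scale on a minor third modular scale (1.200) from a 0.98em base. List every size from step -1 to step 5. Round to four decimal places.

0.8167em, 0.9800em, 1.1760em, 1.4112em, 1.6934em, 2.0321em, 2.4386em

Step -1: 0.98 ÷ 1.200 = 0.8167
Step 0: 0.98em
Step 1: 0.98 × 1.200 = 1.1760
Step 2: 0.98 × 1.200² = 1.4112
Step 3: 0.98 × 1.200³ = 1.6934
Step 4: 0.98 × 1.200⁴ = 2.0321
Step 5: 0.98 × 1.200⁵ = 2.4386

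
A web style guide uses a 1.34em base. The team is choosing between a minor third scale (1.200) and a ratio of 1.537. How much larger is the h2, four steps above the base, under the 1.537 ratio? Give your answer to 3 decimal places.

4.700em

Minor third: 1.34 × 1.200⁴ = 2.77862em
At 1.537: 1.34 × 1.537⁴ = 7.47825em
Difference: 7.47825 − 2.77862 = 4.69963em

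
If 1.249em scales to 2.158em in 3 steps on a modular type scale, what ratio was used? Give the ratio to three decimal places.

1.200

r³ = 2.158 / 1.249, so r = (2.158/1.249)^(1/3).
r = 1.7278^(1/3) ≈ 1.1999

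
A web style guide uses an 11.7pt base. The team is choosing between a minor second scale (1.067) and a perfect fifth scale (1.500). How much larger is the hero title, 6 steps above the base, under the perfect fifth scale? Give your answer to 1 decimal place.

116.0pt

Minor second: 11.7 × 1.067⁶ = 17.265pt
Perfect fifth: 11.7 × 1.500⁶ = 133.270pt
Difference: 133.270 − 17.265 = 116.005pt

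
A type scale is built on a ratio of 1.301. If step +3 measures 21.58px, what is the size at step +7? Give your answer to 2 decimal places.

Moving from step +3 to step +7 is 4 steps up, so multiply by r⁴.
21.58 × 1.301⁴ = 21.58 × 2.86490 ≈ 61.825

61.82px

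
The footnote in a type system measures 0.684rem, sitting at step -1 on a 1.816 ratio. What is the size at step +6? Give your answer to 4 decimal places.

The gap is 6 − (-1) = 7 steps, so the factor is 1.816^7.
0.684 × 1.816⁷ = 0.684 × 65.13447 ≈ 44.5520

44.5520rem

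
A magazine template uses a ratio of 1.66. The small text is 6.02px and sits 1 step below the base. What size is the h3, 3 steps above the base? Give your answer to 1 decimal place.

6.02 × 1.66⁴ = 6.02 × 7.59333 ≈ 45.712

45.7px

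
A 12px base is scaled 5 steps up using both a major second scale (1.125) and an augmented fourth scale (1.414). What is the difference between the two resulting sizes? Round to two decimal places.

46.21px

Major second: 12.0 × 1.125⁵ = 21.6244px
Augmented fourth: 12.0 × 1.414⁵ = 67.8310px
Difference: 67.8310 − 21.6244 = 46.2066px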